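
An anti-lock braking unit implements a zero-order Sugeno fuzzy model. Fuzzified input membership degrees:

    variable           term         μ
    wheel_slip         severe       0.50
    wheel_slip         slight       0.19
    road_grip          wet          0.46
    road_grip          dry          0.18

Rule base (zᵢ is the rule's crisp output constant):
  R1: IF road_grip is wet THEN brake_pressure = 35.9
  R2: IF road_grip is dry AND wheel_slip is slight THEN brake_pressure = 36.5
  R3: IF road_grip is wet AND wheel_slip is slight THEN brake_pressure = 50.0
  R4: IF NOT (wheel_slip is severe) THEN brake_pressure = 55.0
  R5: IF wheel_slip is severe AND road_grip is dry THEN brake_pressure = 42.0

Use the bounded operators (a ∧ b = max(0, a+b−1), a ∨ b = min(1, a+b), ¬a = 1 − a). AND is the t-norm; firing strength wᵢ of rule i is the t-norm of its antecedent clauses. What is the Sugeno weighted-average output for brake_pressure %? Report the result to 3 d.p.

45.848

R1 (z=35.9): wet=0.46 → w = 0.46
R2 (z=36.5): dry=0.18, slight=0.19; AND[max(0, a+b−1)] → w = 0.00
R3 (z=50.0): wet=0.46, slight=0.19; AND[max(0, a+b−1)] → w = 0.00
R4 (z=55.0): ¬severe=1−0.50=0.50 → w = 0.50
R5 (z=42.0): severe=0.50, dry=0.18; AND[max(0, a+b−1)] → w = 0.00
Weighted average = (0.46·35.9 + 0.00·36.5 + 0.00·50.0 + 0.50·55.0 + 0.00·42.0) / (0.46 + 0.00 + 0.00 + 0.50 + 0.00)
  = 44.0140 / 0.9600 = 45.848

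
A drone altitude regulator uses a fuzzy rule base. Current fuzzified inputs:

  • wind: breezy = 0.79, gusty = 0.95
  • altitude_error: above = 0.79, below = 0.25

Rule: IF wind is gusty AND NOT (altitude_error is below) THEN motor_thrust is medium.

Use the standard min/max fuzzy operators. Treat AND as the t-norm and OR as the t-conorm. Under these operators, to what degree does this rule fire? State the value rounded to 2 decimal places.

0.75

firing strength: gusty=0.95, ¬below=1−0.25=0.75; AND[min(a, b)] → w = 0.75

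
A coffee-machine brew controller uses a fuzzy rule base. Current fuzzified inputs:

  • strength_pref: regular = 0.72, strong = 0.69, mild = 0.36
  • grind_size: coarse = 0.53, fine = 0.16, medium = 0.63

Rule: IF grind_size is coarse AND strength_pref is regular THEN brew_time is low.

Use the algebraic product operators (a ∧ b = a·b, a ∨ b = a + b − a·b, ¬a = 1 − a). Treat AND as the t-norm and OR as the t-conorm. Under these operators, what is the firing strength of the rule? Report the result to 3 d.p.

firing strength: coarse=0.53, regular=0.72; AND[a·b] → w = 0.3816

0.382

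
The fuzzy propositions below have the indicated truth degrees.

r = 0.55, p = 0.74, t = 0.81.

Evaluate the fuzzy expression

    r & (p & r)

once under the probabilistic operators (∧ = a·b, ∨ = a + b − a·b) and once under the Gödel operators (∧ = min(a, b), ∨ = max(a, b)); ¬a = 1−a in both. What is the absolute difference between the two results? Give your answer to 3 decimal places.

0.326

Under probabilistic:
  p & r = a·b on (0.7400, 0.5500) = 0.4070
  r & (p & r) = a·b on (0.5500, 0.4070) = 0.2239
  → value = 0.2239
Under Gödel:
  p & r = min(a, b) on (0.74, 0.55) = 0.55
  r & (p & r) = min(a, b) on (0.55, 0.55) = 0.55
  → value = 0.5500
|0.2239 − 0.5500| = 0.326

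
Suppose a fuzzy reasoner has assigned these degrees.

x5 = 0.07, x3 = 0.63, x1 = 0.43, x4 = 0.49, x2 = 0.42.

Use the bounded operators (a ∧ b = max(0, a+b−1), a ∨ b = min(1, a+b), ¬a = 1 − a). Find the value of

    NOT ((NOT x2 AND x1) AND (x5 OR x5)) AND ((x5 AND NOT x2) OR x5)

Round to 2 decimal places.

0.07

NOT x2 = 1 − 0.42 = 0.58
NOT x2 AND x1 = max(0, a+b−1) on (0.58, 0.43) = 0.01
x5 OR x5 = min(1, a+b) on (0.07, 0.07) = 0.14
(NOT x2 AND x1) AND (x5 OR x5) = max(0, a+b−1) on (0.01, 0.14) = 0.00
NOT ((NOT x2 AND x1) AND (x5 OR x5)) = 1 − 0.00 = 1.00
NOT x2 = 1 − 0.42 = 0.58
x5 AND NOT x2 = max(0, a+b−1) on (0.07, 0.58) = 0.00
(x5 AND NOT x2) OR x5 = min(1, a+b) on (0.00, 0.07) = 0.07
NOT ((NOT x2 AND x1) AND (x5 OR x5)) AND ((x5 AND NOT x2) OR x5) = max(0, a+b−1) on (1.00, 0.07) = 0.07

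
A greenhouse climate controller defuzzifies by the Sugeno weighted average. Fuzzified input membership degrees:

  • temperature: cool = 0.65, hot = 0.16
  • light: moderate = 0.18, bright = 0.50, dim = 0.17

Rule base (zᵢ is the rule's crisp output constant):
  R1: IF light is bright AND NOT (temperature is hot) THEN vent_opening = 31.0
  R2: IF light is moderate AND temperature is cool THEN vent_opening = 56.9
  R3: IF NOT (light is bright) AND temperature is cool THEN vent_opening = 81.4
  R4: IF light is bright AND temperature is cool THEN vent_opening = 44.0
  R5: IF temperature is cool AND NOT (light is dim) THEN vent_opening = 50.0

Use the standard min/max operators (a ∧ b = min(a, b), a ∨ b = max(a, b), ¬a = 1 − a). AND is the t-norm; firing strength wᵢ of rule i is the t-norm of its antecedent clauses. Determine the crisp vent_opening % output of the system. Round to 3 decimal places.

R1 (z=31.0): bright=0.50, ¬hot=1−0.16=0.84; AND[min(a, b)] → w = 0.50
R2 (z=56.9): moderate=0.18, cool=0.65; AND[min(a, b)] → w = 0.18
R3 (z=81.4): ¬bright=1−0.50=0.50, cool=0.65; AND[min(a, b)] → w = 0.50
R4 (z=44.0): bright=0.50, cool=0.65; AND[min(a, b)] → w = 0.50
R5 (z=50.0): cool=0.65, ¬dim=1−0.17=0.83; AND[min(a, b)] → w = 0.65
Weighted average = (0.50·31.0 + 0.18·56.9 + 0.50·81.4 + 0.50·44.0 + 0.65·50.0) / (0.50 + 0.18 + 0.50 + 0.50 + 0.65)
  = 120.9420 / 2.3300 = 51.906

51.906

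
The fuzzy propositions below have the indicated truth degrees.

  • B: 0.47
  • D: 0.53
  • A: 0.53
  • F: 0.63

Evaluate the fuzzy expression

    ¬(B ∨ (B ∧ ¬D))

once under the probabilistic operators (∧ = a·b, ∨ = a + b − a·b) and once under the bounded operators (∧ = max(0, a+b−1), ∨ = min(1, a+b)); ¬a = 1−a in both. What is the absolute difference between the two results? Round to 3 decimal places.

0.117

Under probabilistic:
  ¬D = 1 − 0.5300 = 0.4700
  B ∧ ¬D = a·b on (0.4700, 0.4700) = 0.2209
  B ∨ (B ∧ ¬D) = a + b − a·b on (0.4700, 0.2209) = 0.5871
  ¬(B ∨ (B ∧ ¬D)) = 1 − 0.5871 = 0.4129
  → value = 0.4129
Under bounded:
  ¬D = 1 − 0.53 = 0.47
  B ∧ ¬D = max(0, a+b−1) on (0.47, 0.47) = 0.00
  B ∨ (B ∧ ¬D) = min(1, a+b) on (0.47, 0.00) = 0.47
  ¬(B ∨ (B ∧ ¬D)) = 1 − 0.47 = 0.53
  → value = 0.5300
|0.4129 − 0.5300| = 0.117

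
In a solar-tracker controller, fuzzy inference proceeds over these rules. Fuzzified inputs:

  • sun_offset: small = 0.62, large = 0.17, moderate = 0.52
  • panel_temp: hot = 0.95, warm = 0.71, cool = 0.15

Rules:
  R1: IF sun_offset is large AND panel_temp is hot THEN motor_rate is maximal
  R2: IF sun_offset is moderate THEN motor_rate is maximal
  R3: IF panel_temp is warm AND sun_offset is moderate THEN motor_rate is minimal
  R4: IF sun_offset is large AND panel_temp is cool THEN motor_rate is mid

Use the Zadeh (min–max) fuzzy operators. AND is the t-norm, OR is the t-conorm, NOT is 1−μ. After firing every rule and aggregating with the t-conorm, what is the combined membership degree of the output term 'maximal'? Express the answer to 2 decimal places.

R1: large=0.17, hot=0.95; AND[min(a, b)] → w = 0.17
R2: moderate=0.52 → w = 0.52
R3: warm=0.71, moderate=0.52; AND[min(a, b)] → w = 0.52
R4: large=0.17, cool=0.15; AND[min(a, b)] → w = 0.15
Rules with consequent 'maximal': {R1, R2} → strengths 0.17, 0.52
Aggregate via t-conorm [max(a, b)]: 0.52

0.52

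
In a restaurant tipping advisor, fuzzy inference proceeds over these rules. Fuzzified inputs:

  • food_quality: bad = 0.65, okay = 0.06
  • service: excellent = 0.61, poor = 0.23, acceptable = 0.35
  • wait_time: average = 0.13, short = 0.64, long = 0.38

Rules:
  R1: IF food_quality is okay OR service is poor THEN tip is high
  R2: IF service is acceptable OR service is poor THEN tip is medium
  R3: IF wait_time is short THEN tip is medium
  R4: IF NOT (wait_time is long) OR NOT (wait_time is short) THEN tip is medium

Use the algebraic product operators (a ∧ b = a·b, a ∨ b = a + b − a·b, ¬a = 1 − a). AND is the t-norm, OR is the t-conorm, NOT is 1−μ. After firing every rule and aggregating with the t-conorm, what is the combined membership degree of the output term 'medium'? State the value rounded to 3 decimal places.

0.956

R1: okay=0.06, poor=0.23; OR[a + b − a·b] → w = 0.2762
R2: acceptable=0.35, poor=0.23; OR[a + b − a·b] → w = 0.4995
R3: short=0.64 → w = 0.6400
R4: ¬long=1−0.38=0.62, ¬short=1−0.64=0.36; OR[a + b − a·b] → w = 0.7568
Rules with consequent 'medium': {R2, R3, R4} → strengths 0.4995, 0.6400, 0.7568
Aggregate via t-conorm [a + b − a·b]: 0.9562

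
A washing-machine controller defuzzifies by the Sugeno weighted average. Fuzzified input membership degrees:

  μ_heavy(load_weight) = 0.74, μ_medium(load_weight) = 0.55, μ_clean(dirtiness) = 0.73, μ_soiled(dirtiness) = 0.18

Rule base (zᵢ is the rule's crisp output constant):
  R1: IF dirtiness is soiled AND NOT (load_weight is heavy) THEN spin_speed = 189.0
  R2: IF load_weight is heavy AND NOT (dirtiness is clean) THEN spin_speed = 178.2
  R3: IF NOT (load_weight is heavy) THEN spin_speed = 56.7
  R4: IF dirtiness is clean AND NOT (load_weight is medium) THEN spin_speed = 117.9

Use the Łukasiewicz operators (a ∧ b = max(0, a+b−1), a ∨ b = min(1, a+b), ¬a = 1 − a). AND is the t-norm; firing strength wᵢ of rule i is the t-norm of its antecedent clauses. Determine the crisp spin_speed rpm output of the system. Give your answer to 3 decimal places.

R1 (z=189.0): soiled=0.18, ¬heavy=1−0.74=0.26; AND[max(0, a+b−1)] → w = 0.00
R2 (z=178.2): heavy=0.74, ¬clean=1−0.73=0.27; AND[max(0, a+b−1)] → w = 0.01
R3 (z=56.7): ¬heavy=1−0.74=0.26 → w = 0.26
R4 (z=117.9): clean=0.73, ¬medium=1−0.55=0.45; AND[max(0, a+b−1)] → w = 0.18
Weighted average = (0.00·189.0 + 0.01·178.2 + 0.26·56.7 + 0.18·117.9) / (0.00 + 0.01 + 0.26 + 0.18)
  = 37.7460 / 0.4500 = 83.880

83.880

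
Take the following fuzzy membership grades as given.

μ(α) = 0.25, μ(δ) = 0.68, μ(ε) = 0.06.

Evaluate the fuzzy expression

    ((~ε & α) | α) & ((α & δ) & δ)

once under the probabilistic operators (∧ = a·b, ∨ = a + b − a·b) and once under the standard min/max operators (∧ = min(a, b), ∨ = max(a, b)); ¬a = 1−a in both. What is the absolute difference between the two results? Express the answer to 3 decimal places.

0.201

Under probabilistic:
  ~ε = 1 − 0.0600 = 0.9400
  ~ε & α = a·b on (0.9400, 0.2500) = 0.2350
  (~ε & α) | α = a + b − a·b on (0.2350, 0.2500) = 0.4263
  α & δ = a·b on (0.2500, 0.6800) = 0.1700
  (α & δ) & δ = a·b on (0.1700, 0.6800) = 0.1156
  ((~ε & α) | α) & ((α & δ) & δ) = a·b on (0.4263, 0.1156) = 0.0493
  → value = 0.0493
Under standard min/max:
  ~ε = 1 − 0.06 = 0.94
  ~ε & α = min(a, b) on (0.94, 0.25) = 0.25
  (~ε & α) | α = max(a, b) on (0.25, 0.25) = 0.25
  α & δ = min(a, b) on (0.25, 0.68) = 0.25
  (α & δ) & δ = min(a, b) on (0.25, 0.68) = 0.25
  ((~ε & α) | α) & ((α & δ) & δ) = min(a, b) on (0.25, 0.25) = 0.25
  → value = 0.2500
|0.0493 − 0.2500| = 0.201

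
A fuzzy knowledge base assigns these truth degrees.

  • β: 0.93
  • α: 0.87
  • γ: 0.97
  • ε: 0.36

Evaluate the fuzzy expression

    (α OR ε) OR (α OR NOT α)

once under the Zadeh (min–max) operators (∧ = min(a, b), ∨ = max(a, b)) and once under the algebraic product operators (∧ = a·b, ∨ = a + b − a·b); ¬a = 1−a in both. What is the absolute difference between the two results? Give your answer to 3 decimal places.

0.121

Under Zadeh (min–max):
  α OR ε = max(a, b) on (0.87, 0.36) = 0.87
  NOT α = 1 − 0.87 = 0.13
  α OR NOT α = max(a, b) on (0.87, 0.13) = 0.87
  (α OR ε) OR (α OR NOT α) = max(a, b) on (0.87, 0.87) = 0.87
  → value = 0.8700
Under algebraic product:
  α OR ε = a + b − a·b on (0.8700, 0.3600) = 0.9168
  NOT α = 1 − 0.8700 = 0.1300
  α OR NOT α = a + b − a·b on (0.8700, 0.1300) = 0.8869
  (α OR ε) OR (α OR NOT α) = a + b − a·b on (0.9168, 0.8869) = 0.9906
  → value = 0.9906
|0.8700 − 0.9906| = 0.121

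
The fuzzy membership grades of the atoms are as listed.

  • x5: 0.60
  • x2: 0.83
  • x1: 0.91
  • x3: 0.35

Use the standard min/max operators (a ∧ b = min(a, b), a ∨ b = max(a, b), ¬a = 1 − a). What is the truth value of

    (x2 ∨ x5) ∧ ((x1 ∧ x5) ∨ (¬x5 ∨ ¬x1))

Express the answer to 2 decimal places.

0.60

x2 ∨ x5 = max(a, b) on (0.83, 0.60) = 0.83
x1 ∧ x5 = min(a, b) on (0.91, 0.60) = 0.60
¬x5 = 1 − 0.60 = 0.40
¬x1 = 1 − 0.91 = 0.09
¬x5 ∨ ¬x1 = max(a, b) on (0.40, 0.09) = 0.40
(x1 ∧ x5) ∨ (¬x5 ∨ ¬x1) = max(a, b) on (0.60, 0.40) = 0.60
(x2 ∨ x5) ∧ ((x1 ∧ x5) ∨ (¬x5 ∨ ¬x1)) = min(a, b) on (0.83, 0.60) = 0.60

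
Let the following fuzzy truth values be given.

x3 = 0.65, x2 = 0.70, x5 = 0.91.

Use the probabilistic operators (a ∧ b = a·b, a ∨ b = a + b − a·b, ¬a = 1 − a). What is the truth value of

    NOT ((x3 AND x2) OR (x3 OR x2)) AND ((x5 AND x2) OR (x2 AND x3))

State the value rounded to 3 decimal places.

0.046

x3 AND x2 = a·b on (0.6500, 0.7000) = 0.4550
x3 OR x2 = a + b − a·b on (0.6500, 0.7000) = 0.8950
(x3 AND x2) OR (x3 OR x2) = a + b − a·b on (0.4550, 0.8950) = 0.9428
NOT ((x3 AND x2) OR (x3 OR x2)) = 1 − 0.9428 = 0.0572
x5 AND x2 = a·b on (0.9100, 0.7000) = 0.6370
x2 AND x3 = a·b on (0.7000, 0.6500) = 0.4550
(x5 AND x2) OR (x2 AND x3) = a + b − a·b on (0.6370, 0.4550) = 0.8022
NOT ((x3 AND x2) OR (x3 OR x2)) AND ((x5 AND x2) OR (x2 AND x3)) = a·b on (0.0572, 0.8022) = 0.0459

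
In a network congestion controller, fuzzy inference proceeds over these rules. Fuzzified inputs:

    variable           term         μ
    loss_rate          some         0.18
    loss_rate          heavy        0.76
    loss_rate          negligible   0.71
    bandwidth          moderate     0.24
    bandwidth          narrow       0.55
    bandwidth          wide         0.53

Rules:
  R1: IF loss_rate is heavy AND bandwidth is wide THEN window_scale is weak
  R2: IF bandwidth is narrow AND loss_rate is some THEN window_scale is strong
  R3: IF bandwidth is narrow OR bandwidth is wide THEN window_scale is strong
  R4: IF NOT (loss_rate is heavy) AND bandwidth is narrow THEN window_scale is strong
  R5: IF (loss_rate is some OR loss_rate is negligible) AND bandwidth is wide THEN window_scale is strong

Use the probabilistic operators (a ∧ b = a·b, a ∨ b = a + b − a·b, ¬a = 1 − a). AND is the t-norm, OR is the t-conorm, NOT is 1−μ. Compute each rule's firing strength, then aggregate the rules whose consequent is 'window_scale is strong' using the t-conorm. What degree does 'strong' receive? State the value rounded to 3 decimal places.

0.901

R1: heavy=0.76, wide=0.53; AND[a·b] → w = 0.4028
R2: narrow=0.55, some=0.18; AND[a·b] → w = 0.0990
R3: narrow=0.55, wide=0.53; OR[a + b − a·b] → w = 0.7885
R4: ¬heavy=1−0.76=0.24, narrow=0.55; AND[a·b] → w = 0.1320
R5: (some=0.18 OR negligible=0.71) = 0.7622; AND[a·b] with wide=0.53 → w = 0.4040
Rules with consequent 'strong': {R2, R3, R4, R5} → strengths 0.0990, 0.7885, 0.1320, 0.4040
Aggregate via t-conorm [a + b − a·b]: 0.9014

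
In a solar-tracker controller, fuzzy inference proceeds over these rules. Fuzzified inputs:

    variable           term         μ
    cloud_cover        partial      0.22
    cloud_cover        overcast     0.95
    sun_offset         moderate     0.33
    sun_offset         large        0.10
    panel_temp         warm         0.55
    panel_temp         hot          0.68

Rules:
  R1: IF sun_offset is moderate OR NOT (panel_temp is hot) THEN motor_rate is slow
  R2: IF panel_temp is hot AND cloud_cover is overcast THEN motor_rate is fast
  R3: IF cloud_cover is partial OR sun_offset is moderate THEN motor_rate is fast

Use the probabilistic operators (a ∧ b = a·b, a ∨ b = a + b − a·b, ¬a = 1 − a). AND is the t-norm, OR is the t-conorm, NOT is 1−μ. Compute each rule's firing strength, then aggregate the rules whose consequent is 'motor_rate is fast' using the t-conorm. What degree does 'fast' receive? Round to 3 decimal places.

R1: moderate=0.33, ¬hot=1−0.68=0.32; OR[a + b − a·b] → w = 0.5444
R2: hot=0.68, overcast=0.95; AND[a·b] → w = 0.6460
R3: partial=0.22, moderate=0.33; OR[a + b − a·b] → w = 0.4774
Rules with consequent 'fast': {R2, R3} → strengths 0.6460, 0.4774
Aggregate via t-conorm [a + b − a·b]: 0.8150

0.815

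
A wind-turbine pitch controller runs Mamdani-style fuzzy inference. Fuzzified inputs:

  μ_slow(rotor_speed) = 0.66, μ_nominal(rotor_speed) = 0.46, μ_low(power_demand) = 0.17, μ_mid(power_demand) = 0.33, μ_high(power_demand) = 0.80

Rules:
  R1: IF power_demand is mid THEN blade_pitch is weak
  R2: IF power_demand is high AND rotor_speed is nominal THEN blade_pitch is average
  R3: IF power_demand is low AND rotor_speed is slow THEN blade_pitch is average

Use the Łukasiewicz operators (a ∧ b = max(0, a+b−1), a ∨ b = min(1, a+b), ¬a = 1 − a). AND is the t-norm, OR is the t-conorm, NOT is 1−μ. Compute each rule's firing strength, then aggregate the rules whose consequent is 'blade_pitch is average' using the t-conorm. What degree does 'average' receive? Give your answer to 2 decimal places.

0.26

R1: mid=0.33 → w = 0.33
R2: high=0.80, nominal=0.46; AND[max(0, a+b−1)] → w = 0.26
R3: low=0.17, slow=0.66; AND[max(0, a+b−1)] → w = 0.00
Rules with consequent 'average': {R2, R3} → strengths 0.26, 0.00
Aggregate via t-conorm [min(1, a+b)]: 0.26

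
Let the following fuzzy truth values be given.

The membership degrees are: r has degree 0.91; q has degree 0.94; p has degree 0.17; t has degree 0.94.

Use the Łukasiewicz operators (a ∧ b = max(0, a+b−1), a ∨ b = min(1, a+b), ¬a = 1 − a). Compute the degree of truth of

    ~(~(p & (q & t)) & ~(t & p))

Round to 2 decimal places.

q & t = max(0, a+b−1) on (0.94, 0.94) = 0.88
p & (q & t) = max(0, a+b−1) on (0.17, 0.88) = 0.05
~(p & (q & t)) = 1 − 0.05 = 0.95
t & p = max(0, a+b−1) on (0.94, 0.17) = 0.11
~(t & p) = 1 − 0.11 = 0.89
~(p & (q & t)) & ~(t & p) = max(0, a+b−1) on (0.95, 0.89) = 0.84
~(~(p & (q & t)) & ~(t & p)) = 1 − 0.84 = 0.16

0.16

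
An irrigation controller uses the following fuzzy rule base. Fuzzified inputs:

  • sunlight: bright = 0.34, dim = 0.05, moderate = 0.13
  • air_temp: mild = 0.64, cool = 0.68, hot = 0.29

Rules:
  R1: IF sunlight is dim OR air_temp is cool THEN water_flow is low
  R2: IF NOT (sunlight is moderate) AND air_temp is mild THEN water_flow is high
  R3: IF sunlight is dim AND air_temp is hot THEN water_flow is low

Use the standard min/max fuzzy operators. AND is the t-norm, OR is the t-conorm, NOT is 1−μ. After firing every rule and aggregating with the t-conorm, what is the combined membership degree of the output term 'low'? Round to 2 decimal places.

R1: dim=0.05, cool=0.68; OR[max(a, b)] → w = 0.68
R2: ¬moderate=1−0.13=0.87, mild=0.64; AND[min(a, b)] → w = 0.64
R3: dim=0.05, hot=0.29; AND[min(a, b)] → w = 0.05
Rules with consequent 'low': {R1, R3} → strengths 0.68, 0.05
Aggregate via t-conorm [max(a, b)]: 0.68

0.68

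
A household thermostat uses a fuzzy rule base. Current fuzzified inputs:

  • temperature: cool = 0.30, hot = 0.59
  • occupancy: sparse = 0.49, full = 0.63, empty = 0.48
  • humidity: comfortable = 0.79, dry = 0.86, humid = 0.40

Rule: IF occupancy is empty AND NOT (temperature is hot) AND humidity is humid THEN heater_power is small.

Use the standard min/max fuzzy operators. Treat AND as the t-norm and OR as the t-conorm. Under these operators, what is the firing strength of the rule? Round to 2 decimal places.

firing strength: empty=0.48, ¬hot=1−0.59=0.41, humid=0.40; AND[min(a, b)] → w = 0.40

0.40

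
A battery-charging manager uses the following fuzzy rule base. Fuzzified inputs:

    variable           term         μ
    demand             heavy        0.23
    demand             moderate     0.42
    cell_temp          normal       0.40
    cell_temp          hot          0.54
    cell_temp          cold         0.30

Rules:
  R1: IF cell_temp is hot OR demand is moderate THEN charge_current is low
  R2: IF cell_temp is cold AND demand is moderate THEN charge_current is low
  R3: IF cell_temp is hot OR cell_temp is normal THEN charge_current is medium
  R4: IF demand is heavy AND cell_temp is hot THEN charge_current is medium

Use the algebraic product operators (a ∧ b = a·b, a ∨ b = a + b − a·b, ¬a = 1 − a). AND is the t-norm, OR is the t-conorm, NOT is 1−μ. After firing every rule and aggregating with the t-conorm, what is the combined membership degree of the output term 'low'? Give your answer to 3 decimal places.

0.767

R1: hot=0.54, moderate=0.42; OR[a + b − a·b] → w = 0.7332
R2: cold=0.30, moderate=0.42; AND[a·b] → w = 0.1260
R3: hot=0.54, normal=0.40; OR[a + b − a·b] → w = 0.7240
R4: heavy=0.23, hot=0.54; AND[a·b] → w = 0.1242
Rules with consequent 'low': {R1, R2} → strengths 0.7332, 0.1260
Aggregate via t-conorm [a + b − a·b]: 0.7668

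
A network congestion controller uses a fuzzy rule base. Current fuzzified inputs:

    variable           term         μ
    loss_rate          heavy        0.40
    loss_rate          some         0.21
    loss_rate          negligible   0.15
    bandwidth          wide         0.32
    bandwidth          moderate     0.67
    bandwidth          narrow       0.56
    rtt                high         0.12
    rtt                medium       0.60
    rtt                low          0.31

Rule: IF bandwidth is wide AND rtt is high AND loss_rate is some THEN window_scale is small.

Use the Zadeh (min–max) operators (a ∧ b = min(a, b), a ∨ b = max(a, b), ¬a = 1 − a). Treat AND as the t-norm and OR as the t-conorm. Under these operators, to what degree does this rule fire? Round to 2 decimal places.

0.12

firing strength: wide=0.32, high=0.12, some=0.21; AND[min(a, b)] → w = 0.12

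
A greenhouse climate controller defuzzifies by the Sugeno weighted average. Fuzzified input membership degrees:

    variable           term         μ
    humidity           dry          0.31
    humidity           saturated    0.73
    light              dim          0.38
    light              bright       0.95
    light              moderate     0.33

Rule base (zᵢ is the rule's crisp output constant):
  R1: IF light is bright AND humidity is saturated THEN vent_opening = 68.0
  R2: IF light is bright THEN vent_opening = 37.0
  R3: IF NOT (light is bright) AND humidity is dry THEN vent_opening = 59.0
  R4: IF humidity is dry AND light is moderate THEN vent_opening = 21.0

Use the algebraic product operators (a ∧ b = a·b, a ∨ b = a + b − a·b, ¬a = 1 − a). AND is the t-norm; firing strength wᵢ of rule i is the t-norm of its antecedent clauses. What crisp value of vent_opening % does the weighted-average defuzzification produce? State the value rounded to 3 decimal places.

48.470

R1 (z=68.0): bright=0.95, saturated=0.73; AND[a·b] → w = 0.6935
R2 (z=37.0): bright=0.95 → w = 0.9500
R3 (z=59.0): ¬bright=1−0.95=0.05, dry=0.31; AND[a·b] → w = 0.0155
R4 (z=21.0): dry=0.31, moderate=0.33; AND[a·b] → w = 0.1023
Weighted average = (0.6935·68.0 + 0.9500·37.0 + 0.0155·59.0 + 0.1023·21.0) / (0.6935 + 0.9500 + 0.0155 + 0.1023)
  = 85.3708 / 1.7613 = 48.470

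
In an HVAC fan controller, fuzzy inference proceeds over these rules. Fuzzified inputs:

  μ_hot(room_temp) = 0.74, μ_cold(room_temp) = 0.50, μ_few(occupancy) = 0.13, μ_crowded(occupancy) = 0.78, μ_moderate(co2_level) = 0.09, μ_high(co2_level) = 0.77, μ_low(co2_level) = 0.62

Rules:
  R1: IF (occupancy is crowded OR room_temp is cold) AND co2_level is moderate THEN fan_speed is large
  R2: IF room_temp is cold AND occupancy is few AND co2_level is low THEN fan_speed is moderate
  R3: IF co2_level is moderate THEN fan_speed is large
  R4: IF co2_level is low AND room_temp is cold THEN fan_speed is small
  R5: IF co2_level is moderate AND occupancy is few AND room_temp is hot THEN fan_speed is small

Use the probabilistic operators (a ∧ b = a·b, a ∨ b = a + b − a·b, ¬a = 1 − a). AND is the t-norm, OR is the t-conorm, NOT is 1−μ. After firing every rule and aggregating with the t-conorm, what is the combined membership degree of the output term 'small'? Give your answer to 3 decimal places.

0.316

R1: (crowded=0.78 OR cold=0.50) = 0.8900; AND[a·b] with moderate=0.09 → w = 0.0801
R2: cold=0.50, few=0.13, low=0.62; AND[a·b] → w = 0.0403
R3: moderate=0.09 → w = 0.0900
R4: low=0.62, cold=0.50; AND[a·b] → w = 0.3100
R5: moderate=0.09, few=0.13, hot=0.74; AND[a·b] → w = 0.0087
Rules with consequent 'small': {R4, R5} → strengths 0.3100, 0.0087
Aggregate via t-conorm [a + b − a·b]: 0.3160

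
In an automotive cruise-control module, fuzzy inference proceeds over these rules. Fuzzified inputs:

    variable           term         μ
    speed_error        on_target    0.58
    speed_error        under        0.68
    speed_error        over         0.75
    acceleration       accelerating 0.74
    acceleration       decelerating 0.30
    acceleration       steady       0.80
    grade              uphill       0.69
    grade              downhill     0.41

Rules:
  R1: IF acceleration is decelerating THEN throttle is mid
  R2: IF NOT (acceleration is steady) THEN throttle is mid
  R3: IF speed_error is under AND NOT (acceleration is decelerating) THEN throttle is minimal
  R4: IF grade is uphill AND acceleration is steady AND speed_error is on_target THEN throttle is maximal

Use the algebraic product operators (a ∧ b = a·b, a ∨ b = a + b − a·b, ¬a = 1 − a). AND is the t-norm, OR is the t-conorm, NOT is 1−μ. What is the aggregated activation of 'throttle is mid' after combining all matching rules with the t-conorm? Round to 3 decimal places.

0.440

R1: decelerating=0.30 → w = 0.3000
R2: ¬steady=1−0.80=0.20 → w = 0.2000
R3: under=0.68, ¬decelerating=1−0.30=0.70; AND[a·b] → w = 0.4760
R4: uphill=0.69, steady=0.80, on_target=0.58; AND[a·b] → w = 0.3202
Rules with consequent 'mid': {R1, R2} → strengths 0.3000, 0.2000
Aggregate via t-conorm [a + b − a·b]: 0.4400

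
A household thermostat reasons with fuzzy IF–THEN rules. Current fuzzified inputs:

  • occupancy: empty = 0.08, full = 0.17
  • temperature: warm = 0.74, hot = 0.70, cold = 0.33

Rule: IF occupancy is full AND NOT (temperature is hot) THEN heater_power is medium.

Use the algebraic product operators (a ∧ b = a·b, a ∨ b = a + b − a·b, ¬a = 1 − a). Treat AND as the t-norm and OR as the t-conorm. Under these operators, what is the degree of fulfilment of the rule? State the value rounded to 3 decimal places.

firing strength: full=0.17, ¬hot=1−0.70=0.30; AND[a·b] → w = 0.0510

0.051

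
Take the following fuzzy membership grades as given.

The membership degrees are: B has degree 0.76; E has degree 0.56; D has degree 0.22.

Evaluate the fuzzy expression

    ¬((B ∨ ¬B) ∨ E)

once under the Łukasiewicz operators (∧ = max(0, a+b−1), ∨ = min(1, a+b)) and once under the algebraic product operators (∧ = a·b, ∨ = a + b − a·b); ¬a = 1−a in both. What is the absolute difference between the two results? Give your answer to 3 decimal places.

0.080

Under Łukasiewicz:
  ¬B = 1 − 0.76 = 0.24
  B ∨ ¬B = min(1, a+b) on (0.76, 0.24) = 1.00
  (B ∨ ¬B) ∨ E = min(1, a+b) on (1.00, 0.56) = 1.00
  ¬((B ∨ ¬B) ∨ E) = 1 − 1.00 = 0.00
  → value = 0.0000
Under algebraic product:
  ¬B = 1 − 0.7600 = 0.2400
  B ∨ ¬B = a + b − a·b on (0.7600, 0.2400) = 0.8176
  (B ∨ ¬B) ∨ E = a + b − a·b on (0.8176, 0.5600) = 0.9197
  ¬((B ∨ ¬B) ∨ E) = 1 − 0.9197 = 0.0803
  → value = 0.0803
|0.0000 − 0.0803| = 0.080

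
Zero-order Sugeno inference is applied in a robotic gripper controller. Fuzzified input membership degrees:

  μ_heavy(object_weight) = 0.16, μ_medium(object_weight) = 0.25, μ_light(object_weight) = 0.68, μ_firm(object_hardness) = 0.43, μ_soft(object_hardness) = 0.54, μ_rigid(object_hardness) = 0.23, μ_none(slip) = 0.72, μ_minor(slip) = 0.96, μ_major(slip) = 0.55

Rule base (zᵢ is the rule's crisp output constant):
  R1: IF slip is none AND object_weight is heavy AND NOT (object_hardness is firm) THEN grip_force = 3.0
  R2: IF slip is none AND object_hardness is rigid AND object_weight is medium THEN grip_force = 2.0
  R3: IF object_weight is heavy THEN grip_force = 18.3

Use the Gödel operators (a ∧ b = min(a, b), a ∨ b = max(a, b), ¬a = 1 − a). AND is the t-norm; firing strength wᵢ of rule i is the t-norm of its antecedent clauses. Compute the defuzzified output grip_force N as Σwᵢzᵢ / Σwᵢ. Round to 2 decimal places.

7.03

R1 (z=3.0): none=0.72, heavy=0.16, ¬firm=1−0.43=0.57; AND[min(a, b)] → w = 0.16
R2 (z=2.0): none=0.72, rigid=0.23, medium=0.25; AND[min(a, b)] → w = 0.23
R3 (z=18.3): heavy=0.16 → w = 0.16
Weighted average = (0.16·3.0 + 0.23·2.0 + 0.16·18.3) / (0.16 + 0.23 + 0.16)
  = 3.8680 / 0.5500 = 7.03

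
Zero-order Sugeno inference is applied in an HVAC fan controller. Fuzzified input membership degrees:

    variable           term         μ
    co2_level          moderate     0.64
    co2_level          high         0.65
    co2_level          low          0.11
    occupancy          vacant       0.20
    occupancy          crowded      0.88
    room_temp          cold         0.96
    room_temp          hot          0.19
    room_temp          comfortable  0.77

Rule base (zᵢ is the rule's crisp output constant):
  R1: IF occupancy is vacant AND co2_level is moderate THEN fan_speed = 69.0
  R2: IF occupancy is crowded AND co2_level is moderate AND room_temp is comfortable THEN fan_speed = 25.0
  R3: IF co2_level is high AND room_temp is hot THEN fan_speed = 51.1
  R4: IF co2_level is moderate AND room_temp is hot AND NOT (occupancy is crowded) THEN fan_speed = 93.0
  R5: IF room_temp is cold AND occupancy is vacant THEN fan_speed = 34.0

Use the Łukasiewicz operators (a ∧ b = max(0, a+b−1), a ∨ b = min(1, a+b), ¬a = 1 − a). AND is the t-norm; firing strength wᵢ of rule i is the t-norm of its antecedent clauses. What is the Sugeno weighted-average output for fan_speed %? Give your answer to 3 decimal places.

R1 (z=69.0): vacant=0.20, moderate=0.64; AND[max(0, a+b−1)] → w = 0.00
R2 (z=25.0): crowded=0.88, moderate=0.64, comfortable=0.77; AND[max(0, a+b−1)] → w = 0.29
R3 (z=51.1): high=0.65, hot=0.19; AND[max(0, a+b−1)] → w = 0.00
R4 (z=93.0): moderate=0.64, hot=0.19, ¬crowded=1−0.88=0.12; AND[max(0, a+b−1)] → w = 0.00
R5 (z=34.0): cold=0.96, vacant=0.20; AND[max(0, a+b−1)] → w = 0.16
Weighted average = (0.00·69.0 + 0.29·25.0 + 0.00·51.1 + 0.00·93.0 + 0.16·34.0) / (0.00 + 0.29 + 0.00 + 0.00 + 0.16)
  = 12.6900 / 0.4500 = 28.200

28.200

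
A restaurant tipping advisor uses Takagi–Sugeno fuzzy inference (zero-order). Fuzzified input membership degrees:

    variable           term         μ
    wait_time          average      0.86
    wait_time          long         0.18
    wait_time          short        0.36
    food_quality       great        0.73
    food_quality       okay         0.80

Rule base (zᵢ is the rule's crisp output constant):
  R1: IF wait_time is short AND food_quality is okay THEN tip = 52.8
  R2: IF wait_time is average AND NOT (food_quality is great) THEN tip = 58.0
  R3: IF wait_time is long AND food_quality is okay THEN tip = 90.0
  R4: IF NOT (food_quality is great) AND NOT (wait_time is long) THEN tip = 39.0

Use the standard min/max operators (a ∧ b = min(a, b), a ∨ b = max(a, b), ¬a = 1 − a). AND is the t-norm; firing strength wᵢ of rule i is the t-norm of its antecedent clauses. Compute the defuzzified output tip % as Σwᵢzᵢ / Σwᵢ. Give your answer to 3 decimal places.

56.850

R1 (z=52.8): short=0.36, okay=0.80; AND[min(a, b)] → w = 0.36
R2 (z=58.0): average=0.86, ¬great=1−0.73=0.27; AND[min(a, b)] → w = 0.27
R3 (z=90.0): long=0.18, okay=0.80; AND[min(a, b)] → w = 0.18
R4 (z=39.0): ¬great=1−0.73=0.27, ¬long=1−0.18=0.82; AND[min(a, b)] → w = 0.27
Weighted average = (0.36·52.8 + 0.27·58.0 + 0.18·90.0 + 0.27·39.0) / (0.36 + 0.27 + 0.18 + 0.27)
  = 61.3980 / 1.0800 = 56.850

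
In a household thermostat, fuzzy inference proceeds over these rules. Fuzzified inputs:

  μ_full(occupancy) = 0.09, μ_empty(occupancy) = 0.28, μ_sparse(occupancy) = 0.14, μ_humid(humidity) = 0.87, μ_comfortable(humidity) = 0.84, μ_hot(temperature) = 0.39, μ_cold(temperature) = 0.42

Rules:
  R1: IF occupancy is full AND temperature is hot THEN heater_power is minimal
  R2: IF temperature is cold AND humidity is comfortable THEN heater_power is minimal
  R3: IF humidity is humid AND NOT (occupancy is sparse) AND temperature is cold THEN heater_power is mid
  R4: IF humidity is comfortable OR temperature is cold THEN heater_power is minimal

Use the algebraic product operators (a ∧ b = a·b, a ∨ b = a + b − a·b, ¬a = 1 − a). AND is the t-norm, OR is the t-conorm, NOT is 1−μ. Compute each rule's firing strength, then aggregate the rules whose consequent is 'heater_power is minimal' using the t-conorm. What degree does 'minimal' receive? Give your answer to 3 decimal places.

R1: full=0.09, hot=0.39; AND[a·b] → w = 0.0351
R2: cold=0.42, comfortable=0.84; AND[a·b] → w = 0.3528
R3: humid=0.87, ¬sparse=1−0.14=0.86, cold=0.42; AND[a·b] → w = 0.3142
R4: comfortable=0.84, cold=0.42; OR[a + b − a·b] → w = 0.9072
Rules with consequent 'minimal': {R1, R2, R4} → strengths 0.0351, 0.3528, 0.9072
Aggregate via t-conorm [a + b − a·b]: 0.9420

0.942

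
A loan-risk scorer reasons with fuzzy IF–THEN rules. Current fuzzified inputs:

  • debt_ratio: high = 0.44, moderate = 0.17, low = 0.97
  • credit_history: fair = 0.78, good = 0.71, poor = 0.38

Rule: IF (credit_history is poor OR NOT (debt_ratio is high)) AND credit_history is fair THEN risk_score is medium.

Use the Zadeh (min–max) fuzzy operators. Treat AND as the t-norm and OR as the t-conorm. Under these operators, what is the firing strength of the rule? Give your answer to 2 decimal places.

firing strength: (poor=0.38 OR ¬high=1−0.44=0.56) = 0.56; AND[min(a, b)] with fair=0.78 → w = 0.56

0.56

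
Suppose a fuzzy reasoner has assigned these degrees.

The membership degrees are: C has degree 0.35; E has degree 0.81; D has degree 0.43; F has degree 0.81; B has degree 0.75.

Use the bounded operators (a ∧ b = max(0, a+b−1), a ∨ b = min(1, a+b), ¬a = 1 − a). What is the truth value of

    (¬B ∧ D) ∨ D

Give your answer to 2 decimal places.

¬B = 1 − 0.75 = 0.25
¬B ∧ D = max(0, a+b−1) on (0.25, 0.43) = 0.00
(¬B ∧ D) ∨ D = min(1, a+b) on (0.00, 0.43) = 0.43

0.43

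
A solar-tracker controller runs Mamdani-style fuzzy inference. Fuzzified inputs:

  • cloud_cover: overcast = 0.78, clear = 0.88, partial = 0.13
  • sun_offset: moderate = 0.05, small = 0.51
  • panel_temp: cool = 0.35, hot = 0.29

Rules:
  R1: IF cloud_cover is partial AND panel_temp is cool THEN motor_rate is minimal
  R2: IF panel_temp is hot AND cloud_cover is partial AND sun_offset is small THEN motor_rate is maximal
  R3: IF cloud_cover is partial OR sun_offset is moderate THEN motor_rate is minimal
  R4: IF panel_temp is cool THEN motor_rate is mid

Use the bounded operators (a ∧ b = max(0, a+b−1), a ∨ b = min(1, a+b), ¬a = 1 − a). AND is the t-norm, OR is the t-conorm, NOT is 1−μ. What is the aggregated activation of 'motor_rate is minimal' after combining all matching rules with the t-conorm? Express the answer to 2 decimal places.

0.18

R1: partial=0.13, cool=0.35; AND[max(0, a+b−1)] → w = 0.00
R2: hot=0.29, partial=0.13, small=0.51; AND[max(0, a+b−1)] → w = 0.00
R3: partial=0.13, moderate=0.05; OR[min(1, a+b)] → w = 0.18
R4: cool=0.35 → w = 0.35
Rules with consequent 'minimal': {R1, R3} → strengths 0.00, 0.18
Aggregate via t-conorm [min(1, a+b)]: 0.18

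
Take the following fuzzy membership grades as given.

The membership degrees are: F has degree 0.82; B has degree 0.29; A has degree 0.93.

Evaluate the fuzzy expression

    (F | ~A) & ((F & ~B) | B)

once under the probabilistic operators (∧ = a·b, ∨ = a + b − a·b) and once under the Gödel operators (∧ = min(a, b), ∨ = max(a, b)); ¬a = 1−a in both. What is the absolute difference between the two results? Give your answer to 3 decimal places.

Under probabilistic:
  ~A = 1 − 0.9300 = 0.0700
  F | ~A = a + b − a·b on (0.8200, 0.0700) = 0.8326
  ~B = 1 − 0.2900 = 0.7100
  F & ~B = a·b on (0.8200, 0.7100) = 0.5822
  (F & ~B) | B = a + b − a·b on (0.5822, 0.2900) = 0.7034
  (F | ~A) & ((F & ~B) | B) = a·b on (0.8326, 0.7034) = 0.5856
  → value = 0.5856
Under Gödel:
  ~A = 1 − 0.93 = 0.07
  F | ~A = max(a, b) on (0.82, 0.07) = 0.82
  ~B = 1 − 0.29 = 0.71
  F & ~B = min(a, b) on (0.82, 0.71) = 0.71
  (F & ~B) | B = max(a, b) on (0.71, 0.29) = 0.71
  (F | ~A) & ((F & ~B) | B) = min(a, b) on (0.82, 0.71) = 0.71
  → value = 0.7100
|0.5856 − 0.7100| = 0.124

0.124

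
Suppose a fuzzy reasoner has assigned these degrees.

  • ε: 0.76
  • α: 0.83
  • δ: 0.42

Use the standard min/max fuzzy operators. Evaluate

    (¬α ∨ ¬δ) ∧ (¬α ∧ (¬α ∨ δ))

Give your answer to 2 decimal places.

¬α = 1 − 0.83 = 0.17
¬δ = 1 − 0.42 = 0.58
¬α ∨ ¬δ = max(a, b) on (0.17, 0.58) = 0.58
¬α = 1 − 0.83 = 0.17
¬α = 1 − 0.83 = 0.17
¬α ∨ δ = max(a, b) on (0.17, 0.42) = 0.42
¬α ∧ (¬α ∨ δ) = min(a, b) on (0.17, 0.42) = 0.17
(¬α ∨ ¬δ) ∧ (¬α ∧ (¬α ∨ δ)) = min(a, b) on (0.58, 0.17) = 0.17

0.17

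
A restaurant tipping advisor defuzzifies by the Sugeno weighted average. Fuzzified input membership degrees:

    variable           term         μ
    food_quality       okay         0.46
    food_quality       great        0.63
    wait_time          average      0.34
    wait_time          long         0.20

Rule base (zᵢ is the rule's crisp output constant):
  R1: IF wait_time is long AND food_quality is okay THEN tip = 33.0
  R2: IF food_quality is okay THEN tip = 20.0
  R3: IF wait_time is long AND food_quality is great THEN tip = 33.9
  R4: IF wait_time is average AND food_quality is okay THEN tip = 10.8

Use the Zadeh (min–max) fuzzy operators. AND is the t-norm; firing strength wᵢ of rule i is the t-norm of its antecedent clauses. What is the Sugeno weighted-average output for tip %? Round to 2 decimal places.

R1 (z=33.0): long=0.20, okay=0.46; AND[min(a, b)] → w = 0.20
R2 (z=20.0): okay=0.46 → w = 0.46
R3 (z=33.9): long=0.20, great=0.63; AND[min(a, b)] → w = 0.20
R4 (z=10.8): average=0.34, okay=0.46; AND[min(a, b)] → w = 0.34
Weighted average = (0.20·33.0 + 0.46·20.0 + 0.20·33.9 + 0.34·10.8) / (0.20 + 0.46 + 0.20 + 0.34)
  = 26.2520 / 1.2000 = 21.88

21.88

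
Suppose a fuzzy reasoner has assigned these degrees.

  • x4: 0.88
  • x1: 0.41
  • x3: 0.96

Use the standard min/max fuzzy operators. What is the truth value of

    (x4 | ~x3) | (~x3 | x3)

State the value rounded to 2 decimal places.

0.96

~x3 = 1 − 0.96 = 0.04
x4 | ~x3 = max(a, b) on (0.88, 0.04) = 0.88
~x3 = 1 − 0.96 = 0.04
~x3 | x3 = max(a, b) on (0.04, 0.96) = 0.96
(x4 | ~x3) | (~x3 | x3) = max(a, b) on (0.88, 0.96) = 0.96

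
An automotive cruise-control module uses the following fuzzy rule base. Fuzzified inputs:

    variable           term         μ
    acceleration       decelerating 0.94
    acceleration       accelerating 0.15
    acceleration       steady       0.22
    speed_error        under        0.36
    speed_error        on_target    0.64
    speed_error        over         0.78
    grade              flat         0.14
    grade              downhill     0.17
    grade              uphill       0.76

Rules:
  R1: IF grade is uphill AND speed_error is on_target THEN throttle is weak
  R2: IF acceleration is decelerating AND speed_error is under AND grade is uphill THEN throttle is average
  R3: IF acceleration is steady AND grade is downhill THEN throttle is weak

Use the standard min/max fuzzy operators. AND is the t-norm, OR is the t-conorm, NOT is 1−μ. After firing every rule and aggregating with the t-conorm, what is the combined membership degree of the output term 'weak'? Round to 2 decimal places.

0.64

R1: uphill=0.76, on_target=0.64; AND[min(a, b)] → w = 0.64
R2: decelerating=0.94, under=0.36, uphill=0.76; AND[min(a, b)] → w = 0.36
R3: steady=0.22, downhill=0.17; AND[min(a, b)] → w = 0.17
Rules with consequent 'weak': {R1, R3} → strengths 0.64, 0.17
Aggregate via t-conorm [max(a, b)]: 0.64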